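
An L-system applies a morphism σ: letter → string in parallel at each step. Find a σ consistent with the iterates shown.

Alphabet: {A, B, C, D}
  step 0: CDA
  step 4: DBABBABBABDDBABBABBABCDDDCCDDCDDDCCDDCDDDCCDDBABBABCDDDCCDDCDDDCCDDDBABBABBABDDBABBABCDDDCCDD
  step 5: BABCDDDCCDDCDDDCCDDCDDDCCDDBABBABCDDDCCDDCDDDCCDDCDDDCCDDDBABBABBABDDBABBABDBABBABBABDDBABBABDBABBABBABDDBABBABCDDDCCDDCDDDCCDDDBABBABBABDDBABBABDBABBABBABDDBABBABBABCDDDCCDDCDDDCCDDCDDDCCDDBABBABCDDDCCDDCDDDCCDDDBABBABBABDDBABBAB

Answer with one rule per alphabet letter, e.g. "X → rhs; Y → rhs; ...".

  step 4 ⇒ step 5: DBABBABBABDDBABBABBABCDDDCCDDCDDDCCDDCDDDCCDDBABBABCDDDCCDDCDDDCCDDDBABBABBABDDBABBABCDDDCCDD ⇒ BAB·CDD·DC·CDD·CDD·DC·CDD·CDD·DC·CDD·BAB·BAB·CDD·DC·CDD·CDD·DC·CDD·CDD·DC·CDD·D·BAB·BAB·BAB·D·D·BAB·BAB·D·BAB·BAB·BAB·D·D·BAB·BAB·D·BAB·BAB·BAB·D·D·BAB·BAB·CDD·DC·CDD·CDD·DC·CDD·D·BAB·BAB·BAB·D·D·BAB·BAB·D·BAB·BAB·BAB·D·D·BAB·BAB·BAB·CDD·DC·CDD·CDD·DC·CDD·CDD·DC·CDD·BAB·BAB·CDD·DC·CDD·CDD·DC·CDD·D·BAB·BAB·BAB·D·D·BAB·BAB
    A ↦ DC
    B ↦ CDD
    C ↦ D
    D ↦ BAB

A->DC, B->CDD, C->D, D->BAB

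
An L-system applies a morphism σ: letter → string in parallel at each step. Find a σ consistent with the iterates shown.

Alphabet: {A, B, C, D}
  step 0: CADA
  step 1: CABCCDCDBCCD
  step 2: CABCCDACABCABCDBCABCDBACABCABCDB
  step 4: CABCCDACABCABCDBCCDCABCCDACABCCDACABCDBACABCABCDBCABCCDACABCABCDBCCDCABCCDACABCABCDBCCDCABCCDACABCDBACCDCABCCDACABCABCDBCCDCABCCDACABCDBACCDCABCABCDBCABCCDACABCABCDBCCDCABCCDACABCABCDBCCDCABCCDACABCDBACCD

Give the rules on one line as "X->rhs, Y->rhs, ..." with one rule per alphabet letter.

  step 1 ⇒ step 2: CABCCDCDBCCD ⇒ CAB·CCD·A·CAB·CAB·CDB·CAB·CDB·A·CAB·CAB·CDB
    A ↦ CCD
    B ↦ A
    C ↦ CAB
    D ↦ CDB

A->CCD, B->A, C->CAB, D->CDB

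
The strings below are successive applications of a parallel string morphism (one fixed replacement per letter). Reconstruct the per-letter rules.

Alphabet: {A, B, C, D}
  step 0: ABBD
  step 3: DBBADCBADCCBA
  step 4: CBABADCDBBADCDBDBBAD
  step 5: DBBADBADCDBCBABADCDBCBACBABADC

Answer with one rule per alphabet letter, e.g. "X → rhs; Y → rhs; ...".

  step 4 ⇒ step 5: CBABADCDBBADCDBDBBAD ⇒ DB·BA·D·BA·D·C·DB·C·BA·BA·D·C·DB·C·BA·C·BA·BA·D·C
    A ↦ D
    B ↦ BA
    C ↦ DB
    D ↦ C

A->D, B->BA, C->DB, D->C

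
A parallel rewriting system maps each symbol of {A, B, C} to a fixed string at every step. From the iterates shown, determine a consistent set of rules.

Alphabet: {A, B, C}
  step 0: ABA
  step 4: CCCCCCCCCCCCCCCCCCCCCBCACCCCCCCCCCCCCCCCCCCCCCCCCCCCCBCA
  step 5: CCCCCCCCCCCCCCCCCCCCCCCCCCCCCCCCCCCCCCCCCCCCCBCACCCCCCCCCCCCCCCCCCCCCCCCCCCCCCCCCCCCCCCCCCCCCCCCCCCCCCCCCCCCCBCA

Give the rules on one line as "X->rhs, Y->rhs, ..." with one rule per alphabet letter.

A->BCA, B->C, C->CC

  step 4 ⇒ step 5: CCCCCCCCCCCCCCCCCCCCCBCACCCCCCCCCCCCCCCCCCCCCCCCCCCCCBCA ⇒ CC·CC·CC·CC·CC·CC·CC·CC·CC·CC·CC·CC·CC·CC·CC·CC·CC·CC·CC·CC·CC·C·CC·BCA·CC·CC·CC·CC·CC·CC·CC·CC·CC·CC·CC·CC·CC·CC·CC·CC·CC·CC·CC·CC·CC·CC·CC·CC·CC·CC·CC·CC·CC·C·CC·BCA
    A ↦ BCA
    B ↦ C
    C ↦ CC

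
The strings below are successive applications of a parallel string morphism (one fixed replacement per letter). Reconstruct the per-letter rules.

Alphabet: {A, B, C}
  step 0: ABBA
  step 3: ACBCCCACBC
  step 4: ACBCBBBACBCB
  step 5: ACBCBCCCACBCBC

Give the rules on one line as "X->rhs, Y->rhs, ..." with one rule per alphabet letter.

A->AC, B->C, C->B

  step 4 ⇒ step 5: ACBCBBBACBCB ⇒ AC·B·C·B·C·C·C·AC·B·C·B·C
    A ↦ AC
    B ↦ C
    C ↦ B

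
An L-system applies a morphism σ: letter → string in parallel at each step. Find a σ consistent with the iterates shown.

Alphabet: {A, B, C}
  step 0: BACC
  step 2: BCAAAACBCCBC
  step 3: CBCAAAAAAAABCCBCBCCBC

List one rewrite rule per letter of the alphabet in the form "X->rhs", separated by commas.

A->AA, B->C, C->BC

  step 2 ⇒ step 3: BCAAAACBCCBC ⇒ C·BC·AA·AA·AA·AA·BC·C·BC·BC·C·BC
    A ↦ AA
    B ↦ C
    C ↦ BC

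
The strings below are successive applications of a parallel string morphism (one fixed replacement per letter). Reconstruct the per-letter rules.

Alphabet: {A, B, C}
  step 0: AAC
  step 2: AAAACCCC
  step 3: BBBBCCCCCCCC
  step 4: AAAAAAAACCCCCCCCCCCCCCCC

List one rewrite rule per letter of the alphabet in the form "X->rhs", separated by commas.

  step 3 ⇒ step 4: BBBBCCCCCCCC ⇒ AA·AA·AA·AA·CC·CC·CC·CC·CC·CC·CC·CC
    B ↦ AA
    C ↦ CC
  step 2 ⇒ step 3: AAAACCCC ⇒ B·B·B·B·CC·CC·CC·CC
    A ↦ B

A->B, B->AA, C->CC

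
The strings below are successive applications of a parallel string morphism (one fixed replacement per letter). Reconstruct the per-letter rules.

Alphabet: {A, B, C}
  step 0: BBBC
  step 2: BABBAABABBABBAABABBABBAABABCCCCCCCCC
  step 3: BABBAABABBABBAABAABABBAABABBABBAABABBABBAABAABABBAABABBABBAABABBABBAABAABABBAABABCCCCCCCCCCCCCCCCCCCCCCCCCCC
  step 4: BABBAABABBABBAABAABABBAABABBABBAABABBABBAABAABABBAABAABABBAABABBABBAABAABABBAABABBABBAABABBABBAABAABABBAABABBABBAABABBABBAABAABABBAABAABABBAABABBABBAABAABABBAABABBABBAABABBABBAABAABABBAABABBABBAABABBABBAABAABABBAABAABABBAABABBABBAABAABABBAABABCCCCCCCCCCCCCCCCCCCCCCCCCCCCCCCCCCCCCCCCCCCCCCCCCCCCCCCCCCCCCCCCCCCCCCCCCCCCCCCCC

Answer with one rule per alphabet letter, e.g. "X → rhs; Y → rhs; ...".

  step 3 ⇒ step 4: BABBAABABBABBAABAABABBAABABBABBAABABBABBAABAABABBAABABBABBAABABBABBAABAABABBAABABCCCCCCCCCCCCCCCCCCCCCCCCCCC ⇒ BAB·BAA·BAB·BAB·BAA·BAA·BAB·BAA·BAB·BAB·BAA·BAB·BAB·BAA·BAA·BAB·BAA·BAA·BAB·BAA·BAB·BAB·BAA·BAA·BAB·BAA·BAB·BAB·BAA·BAB·BAB·BAA·BAA·BAB·BAA·BAB·BAB·BAA·BAB·BAB·BAA·BAA·BAB·BAA·BAA·BAB·BAA·BAB·BAB·BAA·BAA·BAB·BAA·BAB·BAB·BAA·BAB·BAB·BAA·BAA·BAB·BAA·BAB·BAB·BAA·BAB·BAB·BAA·BAA·BAB·BAA·BAA·BAB·BAA·BAB·BAB·BAA·BAA·BAB·BAA·BAB·CCC·CCC·CCC·CCC·CCC·CCC·CCC·CCC·CCC·CCC·CCC·CCC·CCC·CCC·CCC·CCC·CCC·CCC·CCC·CCC·CCC·CCC·CCC·CCC·CCC·CCC·CCC
    A ↦ BAA
    B ↦ BAB
    C ↦ CCC

A->BAA, B->BAB, C->CCC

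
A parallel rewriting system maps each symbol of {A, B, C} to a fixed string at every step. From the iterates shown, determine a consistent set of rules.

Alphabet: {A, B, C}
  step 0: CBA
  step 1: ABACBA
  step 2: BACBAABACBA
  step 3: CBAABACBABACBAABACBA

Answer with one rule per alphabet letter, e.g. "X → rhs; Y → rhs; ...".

A->BA, B->C, C->ABA

  step 2 ⇒ step 3: BACBAABACBA ⇒ C·BA·ABA·C·BA·BA·C·BA·ABA·C·BA
    A ↦ BA
    B ↦ C
    C ↦ ABA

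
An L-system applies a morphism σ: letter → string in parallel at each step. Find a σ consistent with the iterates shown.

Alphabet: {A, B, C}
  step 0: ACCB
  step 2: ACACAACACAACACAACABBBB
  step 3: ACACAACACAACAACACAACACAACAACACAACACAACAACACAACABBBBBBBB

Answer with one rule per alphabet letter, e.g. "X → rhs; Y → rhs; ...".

A->ACA, B->BB, C->CA

  step 2 ⇒ step 3: ACACAACACAACACAACABBBB ⇒ ACA·CA·ACA·CA·ACA·ACA·CA·ACA·CA·ACA·ACA·CA·ACA·CA·ACA·ACA·CA·ACA·BB·BB·BB·BB
    A ↦ ACA
    B ↦ BB
    C ↦ CA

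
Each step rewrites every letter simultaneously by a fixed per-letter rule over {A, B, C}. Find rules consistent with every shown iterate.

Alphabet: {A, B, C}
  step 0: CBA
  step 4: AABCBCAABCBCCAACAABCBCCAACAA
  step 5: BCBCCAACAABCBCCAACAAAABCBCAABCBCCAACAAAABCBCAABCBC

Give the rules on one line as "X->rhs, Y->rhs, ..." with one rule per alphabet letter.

A->BC, B->C, C->AA

  step 4 ⇒ step 5: AABCBCAABCBCCAACAABCBCCAACAA ⇒ BC·BC·C·AA·C·AA·BC·BC·C·AA·C·AA·AA·BC·BC·AA·BC·BC·C·AA·C·AA·AA·BC·BC·AA·BC·BC
    A ↦ BC
    B ↦ C
    C ↦ AA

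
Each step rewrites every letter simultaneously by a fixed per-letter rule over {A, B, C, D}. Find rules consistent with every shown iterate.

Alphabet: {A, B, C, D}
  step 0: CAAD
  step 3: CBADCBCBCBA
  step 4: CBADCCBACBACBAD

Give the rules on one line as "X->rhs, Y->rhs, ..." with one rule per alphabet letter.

  step 3 ⇒ step 4: CBADCBCBCBA ⇒ CB·A·D·C·CB·A·CB·A·CB·A·D
    A ↦ D
    B ↦ A
    C ↦ CB
    D ↦ C

A->D, B->A, C->CB, D->C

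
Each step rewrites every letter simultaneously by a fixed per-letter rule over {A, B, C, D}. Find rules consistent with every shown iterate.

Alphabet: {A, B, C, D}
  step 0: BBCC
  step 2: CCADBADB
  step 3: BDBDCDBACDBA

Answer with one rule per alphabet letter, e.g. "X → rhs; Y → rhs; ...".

  step 2 ⇒ step 3: CCADBADB ⇒ BD·BD·C·DB·A·C·DB·A
    A ↦ C
    B ↦ A
    C ↦ BD
    D ↦ DB

A->C, B->A, C->BD, D->DB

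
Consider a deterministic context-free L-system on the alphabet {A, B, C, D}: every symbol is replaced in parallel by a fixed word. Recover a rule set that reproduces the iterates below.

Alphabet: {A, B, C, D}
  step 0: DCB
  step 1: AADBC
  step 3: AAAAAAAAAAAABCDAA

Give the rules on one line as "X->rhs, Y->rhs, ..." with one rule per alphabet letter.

  step 0 ⇒ step 1: DCB ⇒ AA·D·BC
    B ↦ BC
    C ↦ D
    D ↦ AA
    A ↦ AA  (constrained at step 1)

A->AA, B->BC, C->D, D->AA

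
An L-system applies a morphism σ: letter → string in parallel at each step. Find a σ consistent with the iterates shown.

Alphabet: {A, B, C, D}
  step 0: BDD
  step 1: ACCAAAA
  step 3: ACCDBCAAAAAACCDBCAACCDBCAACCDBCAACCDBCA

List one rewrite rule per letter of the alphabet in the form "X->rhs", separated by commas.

  step 0 ⇒ step 1: BDD ⇒ ACC·AA·AA
    B ↦ ACC
    D ↦ AA
    A ↦ BCA  (constrained at step 1)
    C ↦ D  (constrained at step 1)

A->BCA, B->ACC, C->D, D->AA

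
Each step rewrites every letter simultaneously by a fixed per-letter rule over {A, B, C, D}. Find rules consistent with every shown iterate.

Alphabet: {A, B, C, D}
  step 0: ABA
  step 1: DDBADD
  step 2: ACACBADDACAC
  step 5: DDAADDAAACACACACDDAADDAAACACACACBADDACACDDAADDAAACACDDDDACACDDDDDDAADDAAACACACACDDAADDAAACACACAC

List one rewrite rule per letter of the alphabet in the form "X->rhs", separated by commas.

  step 1 ⇒ step 2: DDBADD ⇒ AC·AC·BA·DD·AC·AC
    A ↦ DD
    B ↦ BA
    D ↦ AC
    C ↦ AA  (constrained at step 2)

A->DD, B->BA, C->AA, D->AC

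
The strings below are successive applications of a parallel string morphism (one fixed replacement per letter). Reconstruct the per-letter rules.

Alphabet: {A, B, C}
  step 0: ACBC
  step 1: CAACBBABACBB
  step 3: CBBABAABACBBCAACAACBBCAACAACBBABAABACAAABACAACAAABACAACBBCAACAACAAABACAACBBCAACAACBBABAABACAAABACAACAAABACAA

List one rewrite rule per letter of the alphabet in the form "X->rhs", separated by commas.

A->CAA, B->ABA, C->CBB

  step 0 ⇒ step 1: ACBC ⇒ CAA·CBB·ABA·CBB
    A ↦ CAA
    B ↦ ABA
    C ↦ CBB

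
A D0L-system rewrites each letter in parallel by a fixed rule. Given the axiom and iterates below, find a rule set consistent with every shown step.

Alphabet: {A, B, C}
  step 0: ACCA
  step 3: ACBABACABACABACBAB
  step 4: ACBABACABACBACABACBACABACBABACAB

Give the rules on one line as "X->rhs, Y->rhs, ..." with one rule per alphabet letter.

A->AC, B->AB, C->B

  step 3 ⇒ step 4: ACBABACABACABACBAB ⇒ AC·B·AB·AC·AB·AC·B·AC·AB·AC·B·AC·AB·AC·B·AB·AC·AB
    A ↦ AC
    B ↦ AB
    C ↦ B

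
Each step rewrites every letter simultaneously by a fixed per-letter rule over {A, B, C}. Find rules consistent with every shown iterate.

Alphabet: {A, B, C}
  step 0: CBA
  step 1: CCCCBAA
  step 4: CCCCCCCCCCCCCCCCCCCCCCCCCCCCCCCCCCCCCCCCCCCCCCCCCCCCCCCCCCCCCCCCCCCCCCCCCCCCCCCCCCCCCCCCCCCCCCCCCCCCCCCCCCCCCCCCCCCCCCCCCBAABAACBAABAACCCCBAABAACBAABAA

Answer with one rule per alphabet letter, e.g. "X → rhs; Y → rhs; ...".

A->BAA, B->C, C->CCC

  step 0 ⇒ step 1: CBA ⇒ CCC·C·BAA
    A ↦ BAA
    B ↦ C
    C ↦ CCC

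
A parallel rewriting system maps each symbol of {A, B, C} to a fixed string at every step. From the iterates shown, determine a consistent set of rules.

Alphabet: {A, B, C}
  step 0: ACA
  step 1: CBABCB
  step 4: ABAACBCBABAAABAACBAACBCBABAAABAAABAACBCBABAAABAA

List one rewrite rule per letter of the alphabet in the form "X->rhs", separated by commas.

A->CB, B->AA, C->AB

  step 0 ⇒ step 1: ACA ⇒ CB·AB·CB
    A ↦ CB
    C ↦ AB
    B ↦ AA  (constrained at step 1)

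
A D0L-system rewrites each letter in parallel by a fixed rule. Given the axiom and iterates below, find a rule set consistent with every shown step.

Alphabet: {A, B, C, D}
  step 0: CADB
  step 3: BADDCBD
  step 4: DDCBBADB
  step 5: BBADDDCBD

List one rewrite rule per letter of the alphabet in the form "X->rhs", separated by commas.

A->DC, B->D, C->A, D->B

  step 4 ⇒ step 5: DDCBBADB ⇒ B·B·A·D·D·DC·B·D
    A ↦ DC
    B ↦ D
    C ↦ A
    D ↦ B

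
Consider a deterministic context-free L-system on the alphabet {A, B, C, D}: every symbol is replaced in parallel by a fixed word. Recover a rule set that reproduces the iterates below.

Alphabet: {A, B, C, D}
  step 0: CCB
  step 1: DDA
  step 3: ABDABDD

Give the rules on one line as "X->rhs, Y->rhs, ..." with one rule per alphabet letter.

  step 0 ⇒ step 1: CCB ⇒ D·D·A
    B ↦ A
    C ↦ D
    A ↦ C  (constrained at step 1)
    D ↦ BD  (constrained at step 1)

A->C, B->A, C->D, D->BD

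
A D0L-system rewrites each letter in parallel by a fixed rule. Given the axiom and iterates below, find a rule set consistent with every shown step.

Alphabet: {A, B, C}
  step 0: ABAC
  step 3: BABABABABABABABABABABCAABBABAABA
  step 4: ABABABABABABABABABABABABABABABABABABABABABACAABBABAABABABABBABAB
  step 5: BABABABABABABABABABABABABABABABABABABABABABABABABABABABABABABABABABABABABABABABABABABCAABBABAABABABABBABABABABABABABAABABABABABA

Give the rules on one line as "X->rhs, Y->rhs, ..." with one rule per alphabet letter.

  step 4 ⇒ step 5: ABABABABABABABABABABABABABABABABABABABABABACAABBABAABABABABBABAB ⇒ B·ABA·B·ABA·B·ABA·B·ABA·B·ABA·B·ABA·B·ABA·B·ABA·B·ABA·B·ABA·B·ABA·B·ABA·B·ABA·B·ABA·B·ABA·B·ABA·B·ABA·B·ABA·B·ABA·B·ABA·B·ABA·B·CAA·B·B·ABA·ABA·B·ABA·B·B·ABA·B·ABA·B·ABA·B·ABA·ABA·B·ABA·B·ABA
    A ↦ B
    B ↦ ABA
    C ↦ CAA

A->B, B->ABA, C->CAA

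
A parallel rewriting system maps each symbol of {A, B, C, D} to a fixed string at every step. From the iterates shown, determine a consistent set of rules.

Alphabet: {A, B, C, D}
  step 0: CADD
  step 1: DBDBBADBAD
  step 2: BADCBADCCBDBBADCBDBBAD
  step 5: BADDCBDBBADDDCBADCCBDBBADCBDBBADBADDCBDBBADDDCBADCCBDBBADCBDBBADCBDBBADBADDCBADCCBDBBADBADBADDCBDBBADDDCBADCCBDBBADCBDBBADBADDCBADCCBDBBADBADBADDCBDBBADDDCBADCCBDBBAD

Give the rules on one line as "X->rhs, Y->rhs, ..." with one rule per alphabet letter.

  step 1 ⇒ step 2: DBDBBADBAD ⇒ BAD·C·BAD·C·C·BDB·BAD·C·BDB·BAD
    A ↦ BDB
    B ↦ C
    D ↦ BAD
  step 0 ⇒ step 1: CADD ⇒ D·BDB·BAD·BAD
    C ↦ D

A->BDB, B->C, C->D, D->BAD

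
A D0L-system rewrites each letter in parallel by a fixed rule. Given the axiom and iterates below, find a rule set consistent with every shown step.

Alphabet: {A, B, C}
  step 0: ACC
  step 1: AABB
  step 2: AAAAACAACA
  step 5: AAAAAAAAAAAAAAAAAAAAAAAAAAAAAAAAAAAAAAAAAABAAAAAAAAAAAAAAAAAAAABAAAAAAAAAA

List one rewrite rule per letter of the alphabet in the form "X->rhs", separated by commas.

  step 1 ⇒ step 2: AABB ⇒ AA·AA·ACA·ACA
    A ↦ AA
    B ↦ ACA
  step 0 ⇒ step 1: ACC ⇒ AA·B·B
    C ↦ B

A->AA, B->ACA, C->B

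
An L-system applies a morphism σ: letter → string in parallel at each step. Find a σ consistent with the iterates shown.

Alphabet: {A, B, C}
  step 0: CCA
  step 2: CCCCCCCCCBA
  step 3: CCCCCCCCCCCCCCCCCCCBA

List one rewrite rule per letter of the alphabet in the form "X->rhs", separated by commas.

A->BA, B->C, C->CC

  step 2 ⇒ step 3: CCCCCCCCCBA ⇒ CC·CC·CC·CC·CC·CC·CC·CC·CC·C·BA
    A ↦ BA
    B ↦ C
    C ↦ CC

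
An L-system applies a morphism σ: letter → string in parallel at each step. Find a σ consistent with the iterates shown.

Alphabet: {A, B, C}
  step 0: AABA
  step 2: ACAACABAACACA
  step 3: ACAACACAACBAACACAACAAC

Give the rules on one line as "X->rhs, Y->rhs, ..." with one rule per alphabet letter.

  step 2 ⇒ step 3: ACAACABAACACA ⇒ AC·A·AC·AC·A·AC·BA·AC·AC·A·AC·A·AC
    A ↦ AC
    B ↦ BA
    C ↦ A

A->AC, B->BA, C->A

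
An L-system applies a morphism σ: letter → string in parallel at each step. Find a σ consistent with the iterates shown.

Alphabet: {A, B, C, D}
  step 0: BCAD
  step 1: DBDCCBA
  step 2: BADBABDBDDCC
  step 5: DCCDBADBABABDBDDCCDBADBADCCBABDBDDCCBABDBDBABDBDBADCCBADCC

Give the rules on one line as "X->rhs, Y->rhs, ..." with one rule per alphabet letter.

  step 1 ⇒ step 2: DBDCCBA ⇒ BA·D·BA·BD·BD·D·CC
    A ↦ CC
    B ↦ D
    C ↦ BD
    D ↦ BA

A->CC, B->D, C->BD, D->BA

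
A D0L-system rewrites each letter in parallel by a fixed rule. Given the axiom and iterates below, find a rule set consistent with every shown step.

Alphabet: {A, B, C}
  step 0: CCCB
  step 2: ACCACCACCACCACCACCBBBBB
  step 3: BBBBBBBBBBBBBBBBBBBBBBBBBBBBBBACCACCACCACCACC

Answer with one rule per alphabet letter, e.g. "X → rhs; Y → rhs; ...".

  step 2 ⇒ step 3: ACCACCACCACCACCACCBBBBB ⇒ B·BB·BB·B·BB·BB·B·BB·BB·B·BB·BB·B·BB·BB·B·BB·BB·ACC·ACC·ACC·ACC·ACC
    A ↦ B
    B ↦ ACC
    C ↦ BB

A->B, B->ACC, C->BB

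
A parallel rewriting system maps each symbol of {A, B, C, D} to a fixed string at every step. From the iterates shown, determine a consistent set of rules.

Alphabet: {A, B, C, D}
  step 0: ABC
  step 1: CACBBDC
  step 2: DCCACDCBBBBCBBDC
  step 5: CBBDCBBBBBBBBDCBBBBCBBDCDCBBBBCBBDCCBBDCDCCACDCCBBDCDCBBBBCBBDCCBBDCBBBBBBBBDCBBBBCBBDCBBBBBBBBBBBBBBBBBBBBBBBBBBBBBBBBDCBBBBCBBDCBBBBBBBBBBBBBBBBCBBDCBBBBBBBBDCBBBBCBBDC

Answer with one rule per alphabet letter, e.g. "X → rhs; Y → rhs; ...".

  step 1 ⇒ step 2: CACBBDC ⇒ DC·CAC·DC·BB·BB·CBB·DC
    A ↦ CAC
    B ↦ BB
    C ↦ DC
    D ↦ CBB

A->CAC, B->BB, C->DC, D->CBB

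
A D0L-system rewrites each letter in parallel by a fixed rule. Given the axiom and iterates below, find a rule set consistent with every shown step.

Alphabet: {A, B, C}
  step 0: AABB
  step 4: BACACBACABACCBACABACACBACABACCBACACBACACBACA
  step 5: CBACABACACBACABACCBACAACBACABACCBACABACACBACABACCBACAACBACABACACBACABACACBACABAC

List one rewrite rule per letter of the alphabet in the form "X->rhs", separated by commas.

  step 4 ⇒ step 5: BACACBACABACCBACABACACBACABACCBACACBACACBACA ⇒ C·BAC·A·BAC·A·C·BAC·A·BAC·C·BAC·A·A·C·BAC·A·BAC·C·BAC·A·BAC·A·C·BAC·A·BAC·C·BAC·A·A·C·BAC·A·BAC·A·C·BAC·A·BAC·A·C·BAC·A·BAC
    A ↦ BAC
    B ↦ C
    C ↦ A

A->BAC, B->C, C->A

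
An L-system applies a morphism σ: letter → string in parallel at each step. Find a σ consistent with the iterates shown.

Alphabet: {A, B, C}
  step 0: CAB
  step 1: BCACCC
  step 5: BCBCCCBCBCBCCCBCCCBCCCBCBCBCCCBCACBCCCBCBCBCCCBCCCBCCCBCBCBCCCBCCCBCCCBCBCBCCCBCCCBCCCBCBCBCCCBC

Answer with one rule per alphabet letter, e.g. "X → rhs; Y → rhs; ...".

  step 0 ⇒ step 1: CAB ⇒ BC·AC·CC
    A ↦ AC
    B ↦ CC
    C ↦ BC

A->AC, B->CC, C->BC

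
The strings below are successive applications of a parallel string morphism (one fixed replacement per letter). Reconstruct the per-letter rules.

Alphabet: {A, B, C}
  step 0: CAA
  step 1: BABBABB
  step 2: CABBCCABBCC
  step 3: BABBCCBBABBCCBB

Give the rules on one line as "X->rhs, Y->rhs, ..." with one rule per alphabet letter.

  step 2 ⇒ step 3: CABBCCABBCC ⇒ B·ABB·C·C·B·B·ABB·C·C·B·B
    A ↦ ABB
    B ↦ C
    C ↦ B

A->ABB, B->C, C->B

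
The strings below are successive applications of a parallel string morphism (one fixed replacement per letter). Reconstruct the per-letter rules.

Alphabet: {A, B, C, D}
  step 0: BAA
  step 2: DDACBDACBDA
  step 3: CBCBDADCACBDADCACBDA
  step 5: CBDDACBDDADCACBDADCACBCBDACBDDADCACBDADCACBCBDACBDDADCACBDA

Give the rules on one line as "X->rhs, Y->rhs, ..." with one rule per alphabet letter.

  step 2 ⇒ step 3: DDACBDACBDA ⇒ CB·CB·DA·D·CA·CB·DA·D·CA·CB·DA
    A ↦ DA
    B ↦ CA
    C ↦ D
    D ↦ CB

A->DA, B->CA, C->D, D->CB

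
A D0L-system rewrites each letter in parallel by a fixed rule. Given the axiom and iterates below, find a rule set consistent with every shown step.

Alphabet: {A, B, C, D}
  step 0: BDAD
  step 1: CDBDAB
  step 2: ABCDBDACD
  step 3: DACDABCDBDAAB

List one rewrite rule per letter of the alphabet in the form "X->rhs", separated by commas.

A->DA, B->CD, C->A, D->B

  step 2 ⇒ step 3: ABCDBDACD ⇒ DA·CD·A·B·CD·B·DA·A·B
    A ↦ DA
    B ↦ CD
    C ↦ A
    D ↦ B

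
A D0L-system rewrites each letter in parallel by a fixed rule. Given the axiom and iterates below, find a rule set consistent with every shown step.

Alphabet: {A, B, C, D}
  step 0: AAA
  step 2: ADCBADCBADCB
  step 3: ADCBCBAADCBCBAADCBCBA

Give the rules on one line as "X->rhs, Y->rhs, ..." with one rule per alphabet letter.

  step 2 ⇒ step 3: ADCBADCBADCB ⇒ AD·CB·CB·A·AD·CB·CB·A·AD·CB·CB·A
    A ↦ AD
    B ↦ A
    C ↦ CB
    D ↦ CB

A->AD, B->A, C->CB, D->CB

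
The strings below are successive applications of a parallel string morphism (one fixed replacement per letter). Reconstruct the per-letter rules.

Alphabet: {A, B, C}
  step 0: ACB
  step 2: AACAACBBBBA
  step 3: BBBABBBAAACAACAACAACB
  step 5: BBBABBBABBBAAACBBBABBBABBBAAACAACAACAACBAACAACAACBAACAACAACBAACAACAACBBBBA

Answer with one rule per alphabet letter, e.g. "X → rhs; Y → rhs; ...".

  step 2 ⇒ step 3: AACAACBBBBA ⇒ B·B·BA·B·B·BA·AAC·AAC·AAC·AAC·B
    A ↦ B
    B ↦ AAC
    C ↦ BA

A->B, B->AAC, C->BA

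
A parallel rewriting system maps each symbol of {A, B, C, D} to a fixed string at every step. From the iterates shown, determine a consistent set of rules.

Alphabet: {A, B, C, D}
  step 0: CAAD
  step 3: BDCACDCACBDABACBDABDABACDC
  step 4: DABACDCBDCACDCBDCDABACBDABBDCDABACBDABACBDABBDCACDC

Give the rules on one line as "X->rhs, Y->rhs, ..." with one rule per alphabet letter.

  step 3 ⇒ step 4: BDCACDCACBDABACBDABDABACDC ⇒ DAB·AC·DC·B·DC·AC·DC·B·DC·DAB·AC·B·DAB·B·DC·DAB·AC·B·DAB·AC·B·DAB·B·DC·AC·DC
    A ↦ B
    B ↦ DAB
    C ↦ DC
    D ↦ AC

A->B, B->DAB, C->DC, D->AC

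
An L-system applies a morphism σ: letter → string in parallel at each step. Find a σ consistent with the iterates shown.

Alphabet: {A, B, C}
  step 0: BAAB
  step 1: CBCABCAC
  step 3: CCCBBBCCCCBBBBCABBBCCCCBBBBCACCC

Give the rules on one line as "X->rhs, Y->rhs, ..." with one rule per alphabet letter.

A->BCA, B->C, C->BBB

  step 0 ⇒ step 1: BAAB ⇒ C·BCA·BCA·C
    A ↦ BCA
    B ↦ C
    C ↦ BBB  (constrained at step 1)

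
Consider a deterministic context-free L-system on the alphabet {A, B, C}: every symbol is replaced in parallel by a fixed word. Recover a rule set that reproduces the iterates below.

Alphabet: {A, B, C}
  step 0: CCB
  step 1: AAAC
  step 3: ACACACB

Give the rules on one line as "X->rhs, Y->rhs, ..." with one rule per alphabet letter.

  step 0 ⇒ step 1: CCB ⇒ A·A·AC
    B ↦ AC
    C ↦ A
    A ↦ B  (constrained at step 1)

A->B, B->AC, C->A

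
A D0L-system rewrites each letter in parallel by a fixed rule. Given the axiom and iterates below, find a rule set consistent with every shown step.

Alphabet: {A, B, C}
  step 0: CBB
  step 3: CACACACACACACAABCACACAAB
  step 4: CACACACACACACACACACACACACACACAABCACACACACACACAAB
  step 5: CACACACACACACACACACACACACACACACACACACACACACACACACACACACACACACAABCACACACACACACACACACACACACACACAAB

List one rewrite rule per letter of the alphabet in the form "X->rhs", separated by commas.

A->CA, B->AB, C->CA

  step 4 ⇒ step 5: CACACACACACACACACACACACACACACAABCACACACACACACAAB ⇒ CA·CA·CA·CA·CA·CA·CA·CA·CA·CA·CA·CA·CA·CA·CA·CA·CA·CA·CA·CA·CA·CA·CA·CA·CA·CA·CA·CA·CA·CA·CA·AB·CA·CA·CA·CA·CA·CA·CA·CA·CA·CA·CA·CA·CA·CA·CA·AB
    A ↦ CA
    B ↦ AB
    C ↦ CA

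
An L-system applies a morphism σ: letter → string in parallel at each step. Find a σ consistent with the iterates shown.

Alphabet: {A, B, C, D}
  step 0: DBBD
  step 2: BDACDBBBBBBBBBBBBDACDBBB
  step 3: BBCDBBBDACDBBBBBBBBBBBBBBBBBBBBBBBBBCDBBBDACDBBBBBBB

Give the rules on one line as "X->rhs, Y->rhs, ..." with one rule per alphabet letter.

  step 2 ⇒ step 3: BDACDBBBBBBBBBBBBDACDBBB ⇒ BB·CDB·B·BDA·CDB·BB·BB·BB·BB·BB·BB·BB·BB·BB·BB·BB·BB·CDB·B·BDA·CDB·BB·BB·BB
    A ↦ B
    B ↦ BB
    C ↦ BDA
    D ↦ CDB

A->B, B->BB, C->BDA, D->CDB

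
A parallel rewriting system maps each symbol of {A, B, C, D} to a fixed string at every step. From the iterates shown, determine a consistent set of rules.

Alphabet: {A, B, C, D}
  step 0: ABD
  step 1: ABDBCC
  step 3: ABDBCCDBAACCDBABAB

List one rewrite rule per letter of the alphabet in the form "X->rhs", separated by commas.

A->AB, B->DB, C->A, D->CC

  step 0 ⇒ step 1: ABD ⇒ AB·DB·CC
    A ↦ AB
    B ↦ DB
    D ↦ CC
    C ↦ A  (constrained at step 1)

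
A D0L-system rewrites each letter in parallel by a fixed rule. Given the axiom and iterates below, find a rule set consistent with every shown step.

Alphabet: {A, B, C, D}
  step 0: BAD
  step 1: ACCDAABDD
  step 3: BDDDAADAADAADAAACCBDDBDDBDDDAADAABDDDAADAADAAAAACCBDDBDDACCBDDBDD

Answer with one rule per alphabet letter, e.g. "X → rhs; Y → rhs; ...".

  step 0 ⇒ step 1: BAD ⇒ ACC·DAA·BDD
    A ↦ DAA
    B ↦ ACC
    D ↦ BDD
    C ↦ A  (constrained at step 1)

A->DAA, B->ACC, C->A, D->BDD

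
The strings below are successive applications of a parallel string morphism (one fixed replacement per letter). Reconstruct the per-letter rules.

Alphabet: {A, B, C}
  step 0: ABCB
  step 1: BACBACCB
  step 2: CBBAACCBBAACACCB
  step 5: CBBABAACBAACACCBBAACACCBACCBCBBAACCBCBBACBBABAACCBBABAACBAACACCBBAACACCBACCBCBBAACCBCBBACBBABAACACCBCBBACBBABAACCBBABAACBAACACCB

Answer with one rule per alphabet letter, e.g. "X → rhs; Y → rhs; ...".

  step 1 ⇒ step 2: BACBACCB ⇒ CB·BA·AC·CB·BA·AC·AC·CB
    A ↦ BA
    B ↦ CB
    C ↦ AC

A->BA, B->CB, C->AC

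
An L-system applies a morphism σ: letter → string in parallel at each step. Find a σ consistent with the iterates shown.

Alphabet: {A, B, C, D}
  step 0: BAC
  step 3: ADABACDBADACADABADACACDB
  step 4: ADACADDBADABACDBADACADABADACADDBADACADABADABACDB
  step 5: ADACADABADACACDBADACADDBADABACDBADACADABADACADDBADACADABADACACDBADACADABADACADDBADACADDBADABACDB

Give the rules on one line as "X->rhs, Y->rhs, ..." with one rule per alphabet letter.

A->AD, B->DB, C->AB, D->AC

  step 4 ⇒ step 5: ADACADDBADABACDBADACADABADACADDBADACADABADABACDB ⇒ AD·AC·AD·AB·AD·AC·AC·DB·AD·AC·AD·DB·AD·AB·AC·DB·AD·AC·AD·AB·AD·AC·AD·DB·AD·AC·AD·AB·AD·AC·AC·DB·AD·AC·AD·AB·AD·AC·AD·DB·AD·AC·AD·DB·AD·AB·AC·DB
    A ↦ AD
    B ↦ DB
    C ↦ AB
    D ↦ AC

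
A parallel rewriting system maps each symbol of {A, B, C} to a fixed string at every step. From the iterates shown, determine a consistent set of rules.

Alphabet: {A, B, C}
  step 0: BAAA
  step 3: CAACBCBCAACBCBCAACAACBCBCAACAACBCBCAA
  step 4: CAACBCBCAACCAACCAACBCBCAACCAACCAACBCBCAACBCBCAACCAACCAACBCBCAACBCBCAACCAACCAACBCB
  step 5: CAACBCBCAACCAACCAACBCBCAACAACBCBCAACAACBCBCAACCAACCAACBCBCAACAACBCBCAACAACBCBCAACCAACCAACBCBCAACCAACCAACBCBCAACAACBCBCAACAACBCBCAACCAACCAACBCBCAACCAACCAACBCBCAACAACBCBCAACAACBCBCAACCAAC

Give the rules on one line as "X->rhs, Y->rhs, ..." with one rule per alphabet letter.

  step 4 ⇒ step 5: CAACBCBCAACCAACCAACBCBCAACCAACCAACBCBCAACBCBCAACCAACCAACBCBCAACBCBCAACCAACCAACBCB ⇒ CAA·CB·CB·CAA·C·CAA·C·CAA·CB·CB·CAA·CAA·CB·CB·CAA·CAA·CB·CB·CAA·C·CAA·C·CAA·CB·CB·CAA·CAA·CB·CB·CAA·CAA·CB·CB·CAA·C·CAA·C·CAA·CB·CB·CAA·C·CAA·C·CAA·CB·CB·CAA·CAA·CB·CB·CAA·CAA·CB·CB·CAA·C·CAA·C·CAA·CB·CB·CAA·C·CAA·C·CAA·CB·CB·CAA·CAA·CB·CB·CAA·CAA·CB·CB·CAA·C·CAA·C
    A ↦ CB
    B ↦ C
    C ↦ CAA

A->CB, B->C, C->CAA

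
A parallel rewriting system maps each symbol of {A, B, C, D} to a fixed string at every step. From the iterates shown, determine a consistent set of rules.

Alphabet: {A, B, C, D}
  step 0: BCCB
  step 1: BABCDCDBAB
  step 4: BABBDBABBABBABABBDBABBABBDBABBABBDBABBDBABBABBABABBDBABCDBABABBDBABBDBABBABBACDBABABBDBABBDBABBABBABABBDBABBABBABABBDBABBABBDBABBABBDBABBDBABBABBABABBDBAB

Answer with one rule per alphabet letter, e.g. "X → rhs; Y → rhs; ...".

  step 0 ⇒ step 1: BCCB ⇒ BAB·CD·CD·BAB
    B ↦ BAB
    C ↦ CD
    A ↦ BD  (constrained at step 1)
    D ↦ BA  (constrained at step 1)

A->BD, B->BAB, C->CD, D->BA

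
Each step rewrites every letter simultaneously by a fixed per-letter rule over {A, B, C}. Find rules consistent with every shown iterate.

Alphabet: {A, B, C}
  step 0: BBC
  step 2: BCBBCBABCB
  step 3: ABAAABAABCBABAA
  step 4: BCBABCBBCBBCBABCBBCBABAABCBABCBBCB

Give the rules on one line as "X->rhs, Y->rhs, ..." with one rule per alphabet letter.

A->BCB, B->A, C->BA

  step 3 ⇒ step 4: ABAAABAABCBABAA ⇒ BCB·A·BCB·BCB·BCB·A·BCB·BCB·A·BA·A·BCB·A·BCB·BCB
    A ↦ BCB
    B ↦ A
    C ↦ BA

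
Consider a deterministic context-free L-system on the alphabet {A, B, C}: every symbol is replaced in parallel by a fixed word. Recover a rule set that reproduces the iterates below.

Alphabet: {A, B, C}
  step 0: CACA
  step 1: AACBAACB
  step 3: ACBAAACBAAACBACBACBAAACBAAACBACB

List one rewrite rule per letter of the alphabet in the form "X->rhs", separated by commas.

A->ACB, B->A, C->A

  step 0 ⇒ step 1: CACA ⇒ A·ACB·A·ACB
    A ↦ ACB
    C ↦ A
    B ↦ A  (constrained at step 1)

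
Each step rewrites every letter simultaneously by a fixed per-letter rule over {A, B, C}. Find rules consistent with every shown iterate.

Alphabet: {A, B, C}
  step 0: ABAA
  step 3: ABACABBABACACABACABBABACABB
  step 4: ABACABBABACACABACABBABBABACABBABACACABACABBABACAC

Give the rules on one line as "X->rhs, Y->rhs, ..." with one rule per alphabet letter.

A->AB, B->AC, C->B

  step 3 ⇒ step 4: ABACABBABACACABACABBABACABB ⇒ AB·AC·AB·B·AB·AC·AC·AB·AC·AB·B·AB·B·AB·AC·AB·B·AB·AC·AC·AB·AC·AB·B·AB·AC·AC
    A ↦ AB
    B ↦ AC
    C ↦ B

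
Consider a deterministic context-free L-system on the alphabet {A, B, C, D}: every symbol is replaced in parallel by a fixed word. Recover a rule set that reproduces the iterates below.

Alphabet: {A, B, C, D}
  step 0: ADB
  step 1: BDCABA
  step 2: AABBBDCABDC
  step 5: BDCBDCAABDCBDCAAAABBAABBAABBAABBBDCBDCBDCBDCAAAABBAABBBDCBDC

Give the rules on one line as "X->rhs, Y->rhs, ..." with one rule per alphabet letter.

A->BDC, B->A, C->B, D->AB

  step 1 ⇒ step 2: BDCABA ⇒ A·AB·B·BDC·A·BDC
    A ↦ BDC
    B ↦ A
    C ↦ B
    D ↦ AB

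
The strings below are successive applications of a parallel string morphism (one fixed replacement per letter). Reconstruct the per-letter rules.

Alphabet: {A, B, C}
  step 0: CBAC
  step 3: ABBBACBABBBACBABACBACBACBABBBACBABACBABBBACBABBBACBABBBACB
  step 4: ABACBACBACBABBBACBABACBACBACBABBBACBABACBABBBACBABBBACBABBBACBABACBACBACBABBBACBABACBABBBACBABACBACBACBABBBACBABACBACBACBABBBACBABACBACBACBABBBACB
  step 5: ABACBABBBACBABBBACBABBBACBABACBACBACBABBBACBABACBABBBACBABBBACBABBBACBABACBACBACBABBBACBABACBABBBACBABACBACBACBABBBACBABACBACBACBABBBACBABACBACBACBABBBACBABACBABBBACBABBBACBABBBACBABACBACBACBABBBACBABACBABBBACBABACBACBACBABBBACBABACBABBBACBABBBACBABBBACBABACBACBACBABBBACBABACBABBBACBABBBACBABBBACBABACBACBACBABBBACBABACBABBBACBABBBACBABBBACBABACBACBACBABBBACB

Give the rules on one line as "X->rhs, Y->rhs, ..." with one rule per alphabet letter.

A->AB, B->ACB, C->BB

  step 4 ⇒ step 5: ABACBACBACBABBBACBABACBACBACBABBBACBABACBABBBACBABBBACBABBBACBABACBACBACBABBBACBABACBABBBACBABACBACBACBABBBACBABACBACBACBABBBACBABACBACBACBABBBACB ⇒ AB·ACB·AB·BB·ACB·AB·BB·ACB·AB·BB·ACB·AB·ACB·ACB·ACB·AB·BB·ACB·AB·ACB·AB·BB·ACB·AB·BB·ACB·AB·BB·ACB·AB·ACB·ACB·ACB·AB·BB·ACB·AB·ACB·AB·BB·ACB·AB·ACB·ACB·ACB·AB·BB·ACB·AB·ACB·ACB·ACB·AB·BB·ACB·AB·ACB·ACB·ACB·AB·BB·ACB·AB·ACB·AB·BB·ACB·AB·BB·ACB·AB·BB·ACB·AB·ACB·ACB·ACB·AB·BB·ACB·AB·ACB·AB·BB·ACB·AB·ACB·ACB·ACB·AB·BB·ACB·AB·ACB·AB·BB·ACB·AB·BB·ACB·AB·BB·ACB·AB·ACB·ACB·ACB·AB·BB·ACB·AB·ACB·AB·BB·ACB·AB·BB·ACB·AB·BB·ACB·AB·ACB·ACB·ACB·AB·BB·ACB·AB·ACB·AB·BB·ACB·AB·BB·ACB·AB·BB·ACB·AB·ACB·ACB·ACB·AB·BB·ACB
    A ↦ AB
    B ↦ ACB
    C ↦ BB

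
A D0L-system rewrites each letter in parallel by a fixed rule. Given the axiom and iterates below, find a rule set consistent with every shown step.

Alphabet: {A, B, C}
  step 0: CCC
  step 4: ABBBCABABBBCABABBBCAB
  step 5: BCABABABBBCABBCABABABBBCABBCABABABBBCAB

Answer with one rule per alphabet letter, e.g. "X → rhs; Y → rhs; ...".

A->BC, B->AB, C->B

  step 4 ⇒ step 5: ABBBCABABBBCABABBBCAB ⇒ BC·AB·AB·AB·B·BC·AB·BC·AB·AB·AB·B·BC·AB·BC·AB·AB·AB·B·BC·AB
    A ↦ BC
    B ↦ AB
    C ↦ B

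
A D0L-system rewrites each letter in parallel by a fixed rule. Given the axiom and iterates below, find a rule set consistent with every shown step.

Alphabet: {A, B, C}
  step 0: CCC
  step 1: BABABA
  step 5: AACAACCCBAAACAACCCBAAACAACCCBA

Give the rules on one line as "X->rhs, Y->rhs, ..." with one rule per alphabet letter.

  step 0 ⇒ step 1: CCC ⇒ BA·BA·BA
    C ↦ BA
    A ↦ C  (constrained at step 1)
    B ↦ AA  (constrained at step 1)

A->C, B->AA, C->BA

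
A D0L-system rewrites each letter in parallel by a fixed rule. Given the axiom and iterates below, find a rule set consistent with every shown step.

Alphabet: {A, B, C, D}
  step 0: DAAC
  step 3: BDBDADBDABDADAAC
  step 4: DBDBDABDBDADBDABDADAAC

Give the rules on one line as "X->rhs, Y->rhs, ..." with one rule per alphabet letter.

A->DA, B->D, C->AC, D->B

  step 3 ⇒ step 4: BDBDADBDABDADAAC ⇒ D·B·D·B·DA·B·D·B·DA·D·B·DA·B·DA·DA·AC
    A ↦ DA
    B ↦ D
    C ↦ AC
    D ↦ B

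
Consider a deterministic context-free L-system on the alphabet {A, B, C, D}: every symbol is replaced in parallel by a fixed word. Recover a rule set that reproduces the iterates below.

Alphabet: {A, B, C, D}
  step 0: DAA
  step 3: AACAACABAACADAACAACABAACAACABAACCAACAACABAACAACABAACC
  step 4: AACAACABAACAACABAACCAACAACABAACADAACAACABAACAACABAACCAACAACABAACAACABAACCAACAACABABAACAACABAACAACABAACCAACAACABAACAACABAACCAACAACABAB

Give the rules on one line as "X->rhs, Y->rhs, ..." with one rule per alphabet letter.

  step 3 ⇒ step 4: AACAACABAACADAACAACABAACAACABAACCAACAACABAACAACABAACC ⇒ AAC·AAC·AB·AAC·AAC·AB·AAC·C·AAC·AAC·AB·AAC·AD·AAC·AAC·AB·AAC·AAC·AB·AAC·C·AAC·AAC·AB·AAC·AAC·AB·AAC·C·AAC·AAC·AB·AB·AAC·AAC·AB·AAC·AAC·AB·AAC·C·AAC·AAC·AB·AAC·AAC·AB·AAC·C·AAC·AAC·AB·AB
    A ↦ AAC
    B ↦ C
    C ↦ AB
    D ↦ AD

A->AAC, B->C, C->AB, D->AD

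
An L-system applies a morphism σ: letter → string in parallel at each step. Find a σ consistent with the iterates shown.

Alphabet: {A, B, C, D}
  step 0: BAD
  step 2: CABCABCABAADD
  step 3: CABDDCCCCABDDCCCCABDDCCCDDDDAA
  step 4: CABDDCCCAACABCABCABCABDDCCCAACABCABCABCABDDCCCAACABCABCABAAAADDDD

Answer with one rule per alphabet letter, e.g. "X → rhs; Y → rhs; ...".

  step 3 ⇒ step 4: CABDDCCCCABDDCCCCABDDCCCDDDDAA ⇒ CAB·DD·CCC·A·A·CAB·CAB·CAB·CAB·DD·CCC·A·A·CAB·CAB·CAB·CAB·DD·CCC·A·A·CAB·CAB·CAB·A·A·A·A·DD·DD
    A ↦ DD
    B ↦ CCC
    C ↦ CAB
    D ↦ A

A->DD, B->CCC, C->CAB, D->A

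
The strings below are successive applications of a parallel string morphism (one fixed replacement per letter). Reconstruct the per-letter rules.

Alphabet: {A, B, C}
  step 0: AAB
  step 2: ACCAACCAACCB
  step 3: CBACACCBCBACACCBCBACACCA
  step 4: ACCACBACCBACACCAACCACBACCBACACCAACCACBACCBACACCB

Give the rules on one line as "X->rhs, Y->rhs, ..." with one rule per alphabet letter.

A->CB, B->CA, C->AC

  step 3 ⇒ step 4: CBACACCBCBACACCBCBACACCA ⇒ AC·CA·CB·AC·CB·AC·AC·CA·AC·CA·CB·AC·CB·AC·AC·CA·AC·CA·CB·AC·CB·AC·AC·CB
    A ↦ CB
    B ↦ CA
    C ↦ AC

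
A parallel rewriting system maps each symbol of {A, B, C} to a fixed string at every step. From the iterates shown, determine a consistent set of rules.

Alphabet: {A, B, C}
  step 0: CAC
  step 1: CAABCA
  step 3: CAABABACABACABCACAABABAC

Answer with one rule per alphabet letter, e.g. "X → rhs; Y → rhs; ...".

A->AB, B->AC, C->CA

  step 0 ⇒ step 1: CAC ⇒ CA·AB·CA
    A ↦ AB
    C ↦ CA
    B ↦ AC  (constrained at step 1)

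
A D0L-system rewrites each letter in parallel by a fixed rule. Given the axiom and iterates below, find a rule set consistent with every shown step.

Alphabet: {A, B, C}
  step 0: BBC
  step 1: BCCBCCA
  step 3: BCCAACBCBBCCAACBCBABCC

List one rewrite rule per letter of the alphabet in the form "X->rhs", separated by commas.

  step 0 ⇒ step 1: BBC ⇒ BCC·BCC·A
    B ↦ BCC
    C ↦ A
    A ↦ CB  (constrained at step 1)

A->CB, B->BCC, C->A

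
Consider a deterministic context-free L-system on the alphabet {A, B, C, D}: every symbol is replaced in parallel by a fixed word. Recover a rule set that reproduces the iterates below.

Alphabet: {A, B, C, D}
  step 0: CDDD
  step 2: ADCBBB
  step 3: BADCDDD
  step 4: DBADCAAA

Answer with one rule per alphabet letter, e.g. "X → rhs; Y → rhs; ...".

A->B, B->D, C->DC, D->A

  step 3 ⇒ step 4: BADCDDD ⇒ D·B·A·DC·A·A·A
    A ↦ B
    B ↦ D
    C ↦ DC
    D ↦ A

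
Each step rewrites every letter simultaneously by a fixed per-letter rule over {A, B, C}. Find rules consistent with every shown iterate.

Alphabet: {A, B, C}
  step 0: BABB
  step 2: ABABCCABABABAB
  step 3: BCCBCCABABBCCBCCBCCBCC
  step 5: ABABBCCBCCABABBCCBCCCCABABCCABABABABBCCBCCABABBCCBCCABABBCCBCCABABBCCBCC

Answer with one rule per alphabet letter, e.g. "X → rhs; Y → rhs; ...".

A->B, B->CC, C->AB

  step 2 ⇒ step 3: ABABCCABABABAB ⇒ B·CC·B·CC·AB·AB·B·CC·B·CC·B·CC·B·CC
    A ↦ B
    B ↦ CC
    C ↦ AB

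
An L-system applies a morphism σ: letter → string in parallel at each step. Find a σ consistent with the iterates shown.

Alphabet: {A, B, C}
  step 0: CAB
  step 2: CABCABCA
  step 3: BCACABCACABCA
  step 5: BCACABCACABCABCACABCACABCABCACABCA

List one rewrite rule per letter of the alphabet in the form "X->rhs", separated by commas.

  step 2 ⇒ step 3: CABCABCA ⇒ B·CA·CA·B·CA·CA·B·CA
    A ↦ CA
    B ↦ CA
    C ↦ B

A->CA, B->CA, C->B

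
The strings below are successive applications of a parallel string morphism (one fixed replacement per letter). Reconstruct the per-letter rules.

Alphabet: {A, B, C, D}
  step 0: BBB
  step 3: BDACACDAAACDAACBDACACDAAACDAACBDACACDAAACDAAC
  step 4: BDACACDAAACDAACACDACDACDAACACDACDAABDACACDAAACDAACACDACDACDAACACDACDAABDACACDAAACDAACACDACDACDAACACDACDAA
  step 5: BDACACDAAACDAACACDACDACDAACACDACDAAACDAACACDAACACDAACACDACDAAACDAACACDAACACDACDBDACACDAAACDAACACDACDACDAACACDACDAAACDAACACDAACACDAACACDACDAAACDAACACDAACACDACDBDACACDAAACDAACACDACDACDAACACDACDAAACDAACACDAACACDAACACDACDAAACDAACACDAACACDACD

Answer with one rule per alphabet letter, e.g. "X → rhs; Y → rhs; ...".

  step 4 ⇒ step 5: BDACACDAAACDAACACDACDACDAACACDACDAABDACACDAAACDAACACDACDACDAACACDACDAABDACACDAAACDAACACDACDACDAACACDACDAA ⇒ BDA·C·ACD·AA·ACD·AA·C·ACD·ACD·ACD·AA·C·ACD·ACD·AA·ACD·AA·C·ACD·AA·C·ACD·AA·C·ACD·ACD·AA·ACD·AA·C·ACD·AA·C·ACD·ACD·BDA·C·ACD·AA·ACD·AA·C·ACD·ACD·ACD·AA·C·ACD·ACD·AA·ACD·AA·C·ACD·AA·C·ACD·AA·C·ACD·ACD·AA·ACD·AA·C·ACD·AA·C·ACD·ACD·BDA·C·ACD·AA·ACD·AA·C·ACD·ACD·ACD·AA·C·ACD·ACD·AA·ACD·AA·C·ACD·AA·C·ACD·AA·C·ACD·ACD·AA·ACD·AA·C·ACD·AA·C·ACD·ACD
    A ↦ ACD
    B ↦ BDA
    C ↦ AA
    D ↦ C

A->ACD, B->BDA, C->AA, D->C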